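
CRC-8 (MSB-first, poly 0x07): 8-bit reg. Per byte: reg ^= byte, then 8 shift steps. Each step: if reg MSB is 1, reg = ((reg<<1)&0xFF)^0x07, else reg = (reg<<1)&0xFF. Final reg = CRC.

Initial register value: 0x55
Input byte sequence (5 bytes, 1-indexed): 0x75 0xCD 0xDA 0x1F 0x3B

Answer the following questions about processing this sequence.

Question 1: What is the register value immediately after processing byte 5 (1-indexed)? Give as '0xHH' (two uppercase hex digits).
After byte 1 (0x75): reg=0xE0
After byte 2 (0xCD): reg=0xC3
After byte 3 (0xDA): reg=0x4F
After byte 4 (0x1F): reg=0xB7
After byte 5 (0x3B): reg=0xAD

Answer: 0xAD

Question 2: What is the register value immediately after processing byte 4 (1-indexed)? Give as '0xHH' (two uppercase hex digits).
Answer: 0xB7

Derivation:
After byte 1 (0x75): reg=0xE0
After byte 2 (0xCD): reg=0xC3
After byte 3 (0xDA): reg=0x4F
After byte 4 (0x1F): reg=0xB7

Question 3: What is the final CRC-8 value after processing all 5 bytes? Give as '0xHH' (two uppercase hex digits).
After byte 1 (0x75): reg=0xE0
After byte 2 (0xCD): reg=0xC3
After byte 3 (0xDA): reg=0x4F
After byte 4 (0x1F): reg=0xB7
After byte 5 (0x3B): reg=0xAD

Answer: 0xAD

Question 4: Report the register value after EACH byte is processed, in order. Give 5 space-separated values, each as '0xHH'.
0xE0 0xC3 0x4F 0xB7 0xAD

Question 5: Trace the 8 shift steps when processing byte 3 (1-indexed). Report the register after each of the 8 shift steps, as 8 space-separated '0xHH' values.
After byte 1 (0x75): reg=0xE0
After byte 2 (0xCD): reg=0xC3
Register before byte 3: 0xC3
After XOR with byte 0xDA: 0x19

Answer: 0x32 0x64 0xC8 0x97 0x29 0x52 0xA4 0x4F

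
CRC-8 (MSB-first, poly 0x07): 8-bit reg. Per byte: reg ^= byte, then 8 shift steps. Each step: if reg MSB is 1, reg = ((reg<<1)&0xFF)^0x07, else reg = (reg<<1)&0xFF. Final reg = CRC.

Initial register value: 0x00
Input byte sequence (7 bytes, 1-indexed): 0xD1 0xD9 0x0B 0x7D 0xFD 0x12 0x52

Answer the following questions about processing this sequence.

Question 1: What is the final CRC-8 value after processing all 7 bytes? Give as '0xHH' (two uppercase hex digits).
Answer: 0xEB

Derivation:
After byte 1 (0xD1): reg=0x39
After byte 2 (0xD9): reg=0xAE
After byte 3 (0x0B): reg=0x72
After byte 4 (0x7D): reg=0x2D
After byte 5 (0xFD): reg=0x3E
After byte 6 (0x12): reg=0xC4
After byte 7 (0x52): reg=0xEB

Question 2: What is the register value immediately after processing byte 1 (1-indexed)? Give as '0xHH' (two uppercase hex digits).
Answer: 0x39

Derivation:
After byte 1 (0xD1): reg=0x39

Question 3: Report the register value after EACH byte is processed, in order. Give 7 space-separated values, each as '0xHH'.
0x39 0xAE 0x72 0x2D 0x3E 0xC4 0xEB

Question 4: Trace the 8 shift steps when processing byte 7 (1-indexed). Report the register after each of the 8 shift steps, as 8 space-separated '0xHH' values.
Answer: 0x2B 0x56 0xAC 0x5F 0xBE 0x7B 0xF6 0xEB

Derivation:
After byte 1 (0xD1): reg=0x39
After byte 2 (0xD9): reg=0xAE
After byte 3 (0x0B): reg=0x72
After byte 4 (0x7D): reg=0x2D
After byte 5 (0xFD): reg=0x3E
After byte 6 (0x12): reg=0xC4
Register before byte 7: 0xC4
After XOR with byte 0x52: 0x96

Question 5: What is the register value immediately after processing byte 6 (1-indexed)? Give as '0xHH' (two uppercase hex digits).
Answer: 0xC4

Derivation:
After byte 1 (0xD1): reg=0x39
After byte 2 (0xD9): reg=0xAE
After byte 3 (0x0B): reg=0x72
After byte 4 (0x7D): reg=0x2D
After byte 5 (0xFD): reg=0x3E
After byte 6 (0x12): reg=0xC4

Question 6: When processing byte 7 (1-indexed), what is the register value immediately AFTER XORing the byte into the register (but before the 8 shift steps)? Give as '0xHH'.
Register before byte 7: 0xC4
Byte 7: 0x52
0xC4 XOR 0x52 = 0x96

Answer: 0x96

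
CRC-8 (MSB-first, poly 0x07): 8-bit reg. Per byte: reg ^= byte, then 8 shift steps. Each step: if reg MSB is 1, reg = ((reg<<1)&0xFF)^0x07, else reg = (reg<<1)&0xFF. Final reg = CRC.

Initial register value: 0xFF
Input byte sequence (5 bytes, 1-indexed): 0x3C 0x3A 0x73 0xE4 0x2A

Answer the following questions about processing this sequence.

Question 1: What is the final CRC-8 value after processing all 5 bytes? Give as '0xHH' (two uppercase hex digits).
After byte 1 (0x3C): reg=0x47
After byte 2 (0x3A): reg=0x74
After byte 3 (0x73): reg=0x15
After byte 4 (0xE4): reg=0xD9
After byte 5 (0x2A): reg=0xD7

Answer: 0xD7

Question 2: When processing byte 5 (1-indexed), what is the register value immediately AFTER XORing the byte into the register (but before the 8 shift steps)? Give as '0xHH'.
Register before byte 5: 0xD9
Byte 5: 0x2A
0xD9 XOR 0x2A = 0xF3

Answer: 0xF3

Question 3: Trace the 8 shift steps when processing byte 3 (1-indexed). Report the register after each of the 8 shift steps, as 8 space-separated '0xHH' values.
After byte 1 (0x3C): reg=0x47
After byte 2 (0x3A): reg=0x74
Register before byte 3: 0x74
After XOR with byte 0x73: 0x07

Answer: 0x0E 0x1C 0x38 0x70 0xE0 0xC7 0x89 0x15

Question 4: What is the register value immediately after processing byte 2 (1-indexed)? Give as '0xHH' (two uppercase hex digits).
Answer: 0x74

Derivation:
After byte 1 (0x3C): reg=0x47
After byte 2 (0x3A): reg=0x74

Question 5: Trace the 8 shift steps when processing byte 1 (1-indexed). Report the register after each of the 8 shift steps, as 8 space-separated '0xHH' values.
Register before byte 1: 0xFF
After XOR with byte 0x3C: 0xC3

Answer: 0x81 0x05 0x0A 0x14 0x28 0x50 0xA0 0x47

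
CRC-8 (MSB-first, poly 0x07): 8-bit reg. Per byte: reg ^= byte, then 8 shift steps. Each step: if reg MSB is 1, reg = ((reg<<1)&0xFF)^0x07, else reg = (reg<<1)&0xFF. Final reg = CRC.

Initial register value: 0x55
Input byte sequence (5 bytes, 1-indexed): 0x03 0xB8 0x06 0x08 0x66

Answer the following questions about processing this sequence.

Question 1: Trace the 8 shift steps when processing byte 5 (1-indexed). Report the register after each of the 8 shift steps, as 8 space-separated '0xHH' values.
After byte 1 (0x03): reg=0xA5
After byte 2 (0xB8): reg=0x53
After byte 3 (0x06): reg=0xAC
After byte 4 (0x08): reg=0x75
Register before byte 5: 0x75
After XOR with byte 0x66: 0x13

Answer: 0x26 0x4C 0x98 0x37 0x6E 0xDC 0xBF 0x79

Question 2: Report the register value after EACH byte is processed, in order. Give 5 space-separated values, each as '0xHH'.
0xA5 0x53 0xAC 0x75 0x79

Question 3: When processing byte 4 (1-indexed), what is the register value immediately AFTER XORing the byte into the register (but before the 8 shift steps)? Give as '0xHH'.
Answer: 0xA4

Derivation:
Register before byte 4: 0xAC
Byte 4: 0x08
0xAC XOR 0x08 = 0xA4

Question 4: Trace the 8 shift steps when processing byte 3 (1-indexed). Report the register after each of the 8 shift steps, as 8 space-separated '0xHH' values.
Answer: 0xAA 0x53 0xA6 0x4B 0x96 0x2B 0x56 0xAC

Derivation:
After byte 1 (0x03): reg=0xA5
After byte 2 (0xB8): reg=0x53
Register before byte 3: 0x53
After XOR with byte 0x06: 0x55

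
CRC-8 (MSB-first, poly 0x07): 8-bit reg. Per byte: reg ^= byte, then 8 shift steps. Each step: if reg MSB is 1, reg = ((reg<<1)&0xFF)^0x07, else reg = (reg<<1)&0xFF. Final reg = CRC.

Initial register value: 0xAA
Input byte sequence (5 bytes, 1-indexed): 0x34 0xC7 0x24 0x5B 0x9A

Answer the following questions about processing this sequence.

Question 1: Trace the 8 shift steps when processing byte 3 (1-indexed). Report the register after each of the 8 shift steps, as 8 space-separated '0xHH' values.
After byte 1 (0x34): reg=0xD3
After byte 2 (0xC7): reg=0x6C
Register before byte 3: 0x6C
After XOR with byte 0x24: 0x48

Answer: 0x90 0x27 0x4E 0x9C 0x3F 0x7E 0xFC 0xFF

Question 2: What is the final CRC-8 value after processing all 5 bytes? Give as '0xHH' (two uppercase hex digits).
Answer: 0x83

Derivation:
After byte 1 (0x34): reg=0xD3
After byte 2 (0xC7): reg=0x6C
After byte 3 (0x24): reg=0xFF
After byte 4 (0x5B): reg=0x75
After byte 5 (0x9A): reg=0x83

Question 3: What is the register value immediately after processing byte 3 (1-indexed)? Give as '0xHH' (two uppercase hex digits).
Answer: 0xFF

Derivation:
After byte 1 (0x34): reg=0xD3
After byte 2 (0xC7): reg=0x6C
After byte 3 (0x24): reg=0xFF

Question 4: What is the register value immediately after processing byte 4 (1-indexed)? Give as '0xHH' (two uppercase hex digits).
After byte 1 (0x34): reg=0xD3
After byte 2 (0xC7): reg=0x6C
After byte 3 (0x24): reg=0xFF
After byte 4 (0x5B): reg=0x75

Answer: 0x75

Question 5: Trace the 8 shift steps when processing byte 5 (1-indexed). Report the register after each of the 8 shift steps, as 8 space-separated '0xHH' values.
Answer: 0xD9 0xB5 0x6D 0xDA 0xB3 0x61 0xC2 0x83

Derivation:
After byte 1 (0x34): reg=0xD3
After byte 2 (0xC7): reg=0x6C
After byte 3 (0x24): reg=0xFF
After byte 4 (0x5B): reg=0x75
Register before byte 5: 0x75
After XOR with byte 0x9A: 0xEF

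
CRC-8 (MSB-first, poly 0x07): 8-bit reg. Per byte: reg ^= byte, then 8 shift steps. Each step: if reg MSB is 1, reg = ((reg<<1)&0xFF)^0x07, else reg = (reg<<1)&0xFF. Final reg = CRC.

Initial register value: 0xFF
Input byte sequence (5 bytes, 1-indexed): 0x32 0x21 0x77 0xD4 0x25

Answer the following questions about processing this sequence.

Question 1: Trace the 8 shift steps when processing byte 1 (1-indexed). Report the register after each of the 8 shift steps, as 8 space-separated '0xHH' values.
Register before byte 1: 0xFF
After XOR with byte 0x32: 0xCD

Answer: 0x9D 0x3D 0x7A 0xF4 0xEF 0xD9 0xB5 0x6D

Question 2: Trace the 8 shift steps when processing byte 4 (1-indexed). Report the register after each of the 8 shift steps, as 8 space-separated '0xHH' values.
After byte 1 (0x32): reg=0x6D
After byte 2 (0x21): reg=0xE3
After byte 3 (0x77): reg=0xE5
Register before byte 4: 0xE5
After XOR with byte 0xD4: 0x31

Answer: 0x62 0xC4 0x8F 0x19 0x32 0x64 0xC8 0x97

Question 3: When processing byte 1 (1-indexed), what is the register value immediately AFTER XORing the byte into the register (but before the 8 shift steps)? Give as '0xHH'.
Answer: 0xCD

Derivation:
Register before byte 1: 0xFF
Byte 1: 0x32
0xFF XOR 0x32 = 0xCD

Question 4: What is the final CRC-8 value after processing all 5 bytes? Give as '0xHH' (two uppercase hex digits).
After byte 1 (0x32): reg=0x6D
After byte 2 (0x21): reg=0xE3
After byte 3 (0x77): reg=0xE5
After byte 4 (0xD4): reg=0x97
After byte 5 (0x25): reg=0x17

Answer: 0x17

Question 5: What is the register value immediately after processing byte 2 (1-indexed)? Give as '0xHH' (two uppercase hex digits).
After byte 1 (0x32): reg=0x6D
After byte 2 (0x21): reg=0xE3

Answer: 0xE3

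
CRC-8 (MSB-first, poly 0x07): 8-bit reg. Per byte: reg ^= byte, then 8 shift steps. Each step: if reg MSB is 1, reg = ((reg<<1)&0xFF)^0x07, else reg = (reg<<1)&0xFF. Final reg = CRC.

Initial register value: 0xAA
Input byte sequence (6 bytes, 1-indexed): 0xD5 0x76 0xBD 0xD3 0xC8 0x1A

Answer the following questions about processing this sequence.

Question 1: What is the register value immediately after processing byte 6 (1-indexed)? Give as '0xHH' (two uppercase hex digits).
Answer: 0x61

Derivation:
After byte 1 (0xD5): reg=0x7A
After byte 2 (0x76): reg=0x24
After byte 3 (0xBD): reg=0xC6
After byte 4 (0xD3): reg=0x6B
After byte 5 (0xC8): reg=0x60
After byte 6 (0x1A): reg=0x61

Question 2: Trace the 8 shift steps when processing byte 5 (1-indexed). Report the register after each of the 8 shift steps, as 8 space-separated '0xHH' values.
After byte 1 (0xD5): reg=0x7A
After byte 2 (0x76): reg=0x24
After byte 3 (0xBD): reg=0xC6
After byte 4 (0xD3): reg=0x6B
Register before byte 5: 0x6B
After XOR with byte 0xC8: 0xA3

Answer: 0x41 0x82 0x03 0x06 0x0C 0x18 0x30 0x60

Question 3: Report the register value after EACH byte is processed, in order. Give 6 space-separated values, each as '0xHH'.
0x7A 0x24 0xC6 0x6B 0x60 0x61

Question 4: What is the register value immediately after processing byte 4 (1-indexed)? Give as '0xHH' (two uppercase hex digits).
After byte 1 (0xD5): reg=0x7A
After byte 2 (0x76): reg=0x24
After byte 3 (0xBD): reg=0xC6
After byte 4 (0xD3): reg=0x6B

Answer: 0x6B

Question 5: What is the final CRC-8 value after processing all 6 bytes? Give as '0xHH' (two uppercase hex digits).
Answer: 0x61

Derivation:
After byte 1 (0xD5): reg=0x7A
After byte 2 (0x76): reg=0x24
After byte 3 (0xBD): reg=0xC6
After byte 4 (0xD3): reg=0x6B
After byte 5 (0xC8): reg=0x60
After byte 6 (0x1A): reg=0x61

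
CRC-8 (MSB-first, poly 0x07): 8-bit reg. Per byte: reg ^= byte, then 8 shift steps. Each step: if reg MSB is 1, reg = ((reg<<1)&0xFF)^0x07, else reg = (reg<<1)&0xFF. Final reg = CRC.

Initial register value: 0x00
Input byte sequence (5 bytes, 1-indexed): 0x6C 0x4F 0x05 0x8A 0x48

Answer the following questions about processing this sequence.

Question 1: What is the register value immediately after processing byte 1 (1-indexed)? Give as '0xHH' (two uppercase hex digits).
After byte 1 (0x6C): reg=0x03

Answer: 0x03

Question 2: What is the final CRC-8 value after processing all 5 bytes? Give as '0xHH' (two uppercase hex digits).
After byte 1 (0x6C): reg=0x03
After byte 2 (0x4F): reg=0xE3
After byte 3 (0x05): reg=0xBC
After byte 4 (0x8A): reg=0x82
After byte 5 (0x48): reg=0x78

Answer: 0x78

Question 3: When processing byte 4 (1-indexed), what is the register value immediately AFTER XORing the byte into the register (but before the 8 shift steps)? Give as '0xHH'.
Answer: 0x36

Derivation:
Register before byte 4: 0xBC
Byte 4: 0x8A
0xBC XOR 0x8A = 0x36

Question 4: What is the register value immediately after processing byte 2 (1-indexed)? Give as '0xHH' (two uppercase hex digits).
Answer: 0xE3

Derivation:
After byte 1 (0x6C): reg=0x03
After byte 2 (0x4F): reg=0xE3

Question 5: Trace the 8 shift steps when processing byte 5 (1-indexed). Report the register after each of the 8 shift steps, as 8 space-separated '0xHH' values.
Answer: 0x93 0x21 0x42 0x84 0x0F 0x1E 0x3C 0x78

Derivation:
After byte 1 (0x6C): reg=0x03
After byte 2 (0x4F): reg=0xE3
After byte 3 (0x05): reg=0xBC
After byte 4 (0x8A): reg=0x82
Register before byte 5: 0x82
After XOR with byte 0x48: 0xCA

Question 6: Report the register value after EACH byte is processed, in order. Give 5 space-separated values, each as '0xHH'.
0x03 0xE3 0xBC 0x82 0x78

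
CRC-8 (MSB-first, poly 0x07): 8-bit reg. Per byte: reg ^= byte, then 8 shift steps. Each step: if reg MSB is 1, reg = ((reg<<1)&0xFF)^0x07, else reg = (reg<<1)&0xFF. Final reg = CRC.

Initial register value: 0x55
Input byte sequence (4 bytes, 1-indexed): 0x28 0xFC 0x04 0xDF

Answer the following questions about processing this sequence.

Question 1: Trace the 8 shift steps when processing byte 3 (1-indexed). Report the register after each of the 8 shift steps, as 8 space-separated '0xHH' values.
After byte 1 (0x28): reg=0x74
After byte 2 (0xFC): reg=0xB1
Register before byte 3: 0xB1
After XOR with byte 0x04: 0xB5

Answer: 0x6D 0xDA 0xB3 0x61 0xC2 0x83 0x01 0x02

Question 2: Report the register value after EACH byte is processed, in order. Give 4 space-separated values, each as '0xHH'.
0x74 0xB1 0x02 0x1D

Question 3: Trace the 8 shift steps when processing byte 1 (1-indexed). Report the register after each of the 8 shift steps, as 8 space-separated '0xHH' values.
Register before byte 1: 0x55
After XOR with byte 0x28: 0x7D

Answer: 0xFA 0xF3 0xE1 0xC5 0x8D 0x1D 0x3A 0x74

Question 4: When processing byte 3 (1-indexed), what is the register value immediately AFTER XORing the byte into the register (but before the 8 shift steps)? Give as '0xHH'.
Answer: 0xB5

Derivation:
Register before byte 3: 0xB1
Byte 3: 0x04
0xB1 XOR 0x04 = 0xB5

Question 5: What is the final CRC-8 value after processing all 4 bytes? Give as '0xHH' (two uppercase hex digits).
After byte 1 (0x28): reg=0x74
After byte 2 (0xFC): reg=0xB1
After byte 3 (0x04): reg=0x02
After byte 4 (0xDF): reg=0x1D

Answer: 0x1D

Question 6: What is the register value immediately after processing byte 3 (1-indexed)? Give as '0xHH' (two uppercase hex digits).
Answer: 0x02

Derivation:
After byte 1 (0x28): reg=0x74
After byte 2 (0xFC): reg=0xB1
After byte 3 (0x04): reg=0x02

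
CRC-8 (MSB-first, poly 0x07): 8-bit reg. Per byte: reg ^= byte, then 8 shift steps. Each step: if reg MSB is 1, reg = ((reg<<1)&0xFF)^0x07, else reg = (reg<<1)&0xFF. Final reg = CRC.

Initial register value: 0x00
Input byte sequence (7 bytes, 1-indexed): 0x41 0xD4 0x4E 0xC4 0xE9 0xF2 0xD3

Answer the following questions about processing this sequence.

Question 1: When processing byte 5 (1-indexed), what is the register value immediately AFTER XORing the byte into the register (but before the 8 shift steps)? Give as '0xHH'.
Register before byte 5: 0xD6
Byte 5: 0xE9
0xD6 XOR 0xE9 = 0x3F

Answer: 0x3F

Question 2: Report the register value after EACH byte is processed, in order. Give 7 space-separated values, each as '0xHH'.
0xC0 0x6C 0xEE 0xD6 0xBD 0xEA 0xAF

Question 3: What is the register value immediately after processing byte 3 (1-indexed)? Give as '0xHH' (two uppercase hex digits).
After byte 1 (0x41): reg=0xC0
After byte 2 (0xD4): reg=0x6C
After byte 3 (0x4E): reg=0xEE

Answer: 0xEE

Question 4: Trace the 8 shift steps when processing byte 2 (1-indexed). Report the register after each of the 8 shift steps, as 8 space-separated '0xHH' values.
Answer: 0x28 0x50 0xA0 0x47 0x8E 0x1B 0x36 0x6C

Derivation:
After byte 1 (0x41): reg=0xC0
Register before byte 2: 0xC0
After XOR with byte 0xD4: 0x14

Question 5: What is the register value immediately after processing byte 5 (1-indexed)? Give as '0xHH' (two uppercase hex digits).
Answer: 0xBD

Derivation:
After byte 1 (0x41): reg=0xC0
After byte 2 (0xD4): reg=0x6C
After byte 3 (0x4E): reg=0xEE
After byte 4 (0xC4): reg=0xD6
After byte 5 (0xE9): reg=0xBD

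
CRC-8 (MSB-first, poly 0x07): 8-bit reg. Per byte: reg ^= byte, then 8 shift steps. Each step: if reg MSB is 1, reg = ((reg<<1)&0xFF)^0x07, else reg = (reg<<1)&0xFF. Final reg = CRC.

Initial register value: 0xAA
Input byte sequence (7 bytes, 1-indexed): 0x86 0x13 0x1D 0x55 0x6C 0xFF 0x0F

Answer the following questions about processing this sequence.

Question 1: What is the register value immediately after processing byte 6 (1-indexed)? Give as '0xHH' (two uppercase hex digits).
After byte 1 (0x86): reg=0xC4
After byte 2 (0x13): reg=0x2B
After byte 3 (0x1D): reg=0x82
After byte 4 (0x55): reg=0x2B
After byte 5 (0x6C): reg=0xD2
After byte 6 (0xFF): reg=0xC3

Answer: 0xC3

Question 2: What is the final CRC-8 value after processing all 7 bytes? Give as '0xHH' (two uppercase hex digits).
After byte 1 (0x86): reg=0xC4
After byte 2 (0x13): reg=0x2B
After byte 3 (0x1D): reg=0x82
After byte 4 (0x55): reg=0x2B
After byte 5 (0x6C): reg=0xD2
After byte 6 (0xFF): reg=0xC3
After byte 7 (0x0F): reg=0x6A

Answer: 0x6A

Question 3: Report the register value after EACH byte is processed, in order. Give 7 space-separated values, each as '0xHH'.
0xC4 0x2B 0x82 0x2B 0xD2 0xC3 0x6A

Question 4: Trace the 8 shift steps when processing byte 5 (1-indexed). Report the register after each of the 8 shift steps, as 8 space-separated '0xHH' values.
After byte 1 (0x86): reg=0xC4
After byte 2 (0x13): reg=0x2B
After byte 3 (0x1D): reg=0x82
After byte 4 (0x55): reg=0x2B
Register before byte 5: 0x2B
After XOR with byte 0x6C: 0x47

Answer: 0x8E 0x1B 0x36 0x6C 0xD8 0xB7 0x69 0xD2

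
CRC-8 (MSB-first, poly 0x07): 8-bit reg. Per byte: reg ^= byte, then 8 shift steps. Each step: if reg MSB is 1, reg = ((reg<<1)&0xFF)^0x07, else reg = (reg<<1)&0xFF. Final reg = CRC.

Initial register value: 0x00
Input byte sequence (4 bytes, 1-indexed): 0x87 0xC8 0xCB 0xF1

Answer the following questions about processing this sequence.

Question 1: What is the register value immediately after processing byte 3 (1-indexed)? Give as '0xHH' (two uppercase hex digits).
Answer: 0x27

Derivation:
After byte 1 (0x87): reg=0x9C
After byte 2 (0xC8): reg=0xAB
After byte 3 (0xCB): reg=0x27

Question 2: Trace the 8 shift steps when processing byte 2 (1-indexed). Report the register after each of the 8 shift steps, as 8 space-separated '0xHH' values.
Answer: 0xA8 0x57 0xAE 0x5B 0xB6 0x6B 0xD6 0xAB

Derivation:
After byte 1 (0x87): reg=0x9C
Register before byte 2: 0x9C
After XOR with byte 0xC8: 0x54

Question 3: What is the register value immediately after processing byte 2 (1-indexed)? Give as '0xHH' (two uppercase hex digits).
After byte 1 (0x87): reg=0x9C
After byte 2 (0xC8): reg=0xAB

Answer: 0xAB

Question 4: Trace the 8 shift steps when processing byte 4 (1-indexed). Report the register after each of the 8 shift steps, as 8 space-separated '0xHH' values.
Answer: 0xAB 0x51 0xA2 0x43 0x86 0x0B 0x16 0x2C

Derivation:
After byte 1 (0x87): reg=0x9C
After byte 2 (0xC8): reg=0xAB
After byte 3 (0xCB): reg=0x27
Register before byte 4: 0x27
After XOR with byte 0xF1: 0xD6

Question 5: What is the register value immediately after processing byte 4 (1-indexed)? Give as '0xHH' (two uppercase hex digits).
After byte 1 (0x87): reg=0x9C
After byte 2 (0xC8): reg=0xAB
After byte 3 (0xCB): reg=0x27
After byte 4 (0xF1): reg=0x2C

Answer: 0x2C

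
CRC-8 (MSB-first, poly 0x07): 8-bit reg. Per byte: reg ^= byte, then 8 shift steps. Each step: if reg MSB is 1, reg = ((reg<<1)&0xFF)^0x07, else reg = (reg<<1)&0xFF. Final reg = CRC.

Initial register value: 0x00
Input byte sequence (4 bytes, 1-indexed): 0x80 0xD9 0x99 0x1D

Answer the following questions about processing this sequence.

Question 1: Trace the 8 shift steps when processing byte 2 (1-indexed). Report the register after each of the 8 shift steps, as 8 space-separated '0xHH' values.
After byte 1 (0x80): reg=0x89
Register before byte 2: 0x89
After XOR with byte 0xD9: 0x50

Answer: 0xA0 0x47 0x8E 0x1B 0x36 0x6C 0xD8 0xB7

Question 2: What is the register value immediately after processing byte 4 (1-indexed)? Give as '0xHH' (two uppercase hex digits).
After byte 1 (0x80): reg=0x89
After byte 2 (0xD9): reg=0xB7
After byte 3 (0x99): reg=0xCA
After byte 4 (0x1D): reg=0x2B

Answer: 0x2B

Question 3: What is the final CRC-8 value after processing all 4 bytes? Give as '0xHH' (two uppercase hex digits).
After byte 1 (0x80): reg=0x89
After byte 2 (0xD9): reg=0xB7
After byte 3 (0x99): reg=0xCA
After byte 4 (0x1D): reg=0x2B

Answer: 0x2B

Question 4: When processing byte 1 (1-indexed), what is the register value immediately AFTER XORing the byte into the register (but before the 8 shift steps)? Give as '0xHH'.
Register before byte 1: 0x00
Byte 1: 0x80
0x00 XOR 0x80 = 0x80

Answer: 0x80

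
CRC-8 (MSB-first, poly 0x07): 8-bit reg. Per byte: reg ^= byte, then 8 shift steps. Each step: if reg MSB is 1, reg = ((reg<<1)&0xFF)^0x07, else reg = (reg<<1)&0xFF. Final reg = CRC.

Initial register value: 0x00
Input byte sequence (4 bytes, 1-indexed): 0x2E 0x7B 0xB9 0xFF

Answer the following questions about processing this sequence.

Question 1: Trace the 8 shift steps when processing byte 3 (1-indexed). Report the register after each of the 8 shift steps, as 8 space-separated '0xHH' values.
Answer: 0x49 0x92 0x23 0x46 0x8C 0x1F 0x3E 0x7C

Derivation:
After byte 1 (0x2E): reg=0xCA
After byte 2 (0x7B): reg=0x1E
Register before byte 3: 0x1E
After XOR with byte 0xB9: 0xA7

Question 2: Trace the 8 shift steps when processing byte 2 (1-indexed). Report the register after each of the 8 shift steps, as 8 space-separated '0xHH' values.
Answer: 0x65 0xCA 0x93 0x21 0x42 0x84 0x0F 0x1E

Derivation:
After byte 1 (0x2E): reg=0xCA
Register before byte 2: 0xCA
After XOR with byte 0x7B: 0xB1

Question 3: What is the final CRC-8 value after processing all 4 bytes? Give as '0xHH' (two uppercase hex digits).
After byte 1 (0x2E): reg=0xCA
After byte 2 (0x7B): reg=0x1E
After byte 3 (0xB9): reg=0x7C
After byte 4 (0xFF): reg=0x80

Answer: 0x80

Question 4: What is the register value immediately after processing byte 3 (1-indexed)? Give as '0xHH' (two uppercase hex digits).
After byte 1 (0x2E): reg=0xCA
After byte 2 (0x7B): reg=0x1E
After byte 3 (0xB9): reg=0x7C

Answer: 0x7C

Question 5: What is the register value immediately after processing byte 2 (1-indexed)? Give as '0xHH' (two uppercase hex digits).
After byte 1 (0x2E): reg=0xCA
After byte 2 (0x7B): reg=0x1E

Answer: 0x1E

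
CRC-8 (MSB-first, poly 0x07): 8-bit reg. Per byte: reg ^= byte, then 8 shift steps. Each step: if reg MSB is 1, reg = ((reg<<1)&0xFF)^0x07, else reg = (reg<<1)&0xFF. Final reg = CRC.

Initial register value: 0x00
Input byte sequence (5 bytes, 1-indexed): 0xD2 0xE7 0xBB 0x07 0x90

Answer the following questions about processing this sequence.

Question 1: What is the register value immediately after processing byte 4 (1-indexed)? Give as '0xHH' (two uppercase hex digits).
Answer: 0xF4

Derivation:
After byte 1 (0xD2): reg=0x30
After byte 2 (0xE7): reg=0x2B
After byte 3 (0xBB): reg=0xF9
After byte 4 (0x07): reg=0xF4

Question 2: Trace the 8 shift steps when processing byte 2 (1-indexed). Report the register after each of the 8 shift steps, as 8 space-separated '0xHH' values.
After byte 1 (0xD2): reg=0x30
Register before byte 2: 0x30
After XOR with byte 0xE7: 0xD7

Answer: 0xA9 0x55 0xAA 0x53 0xA6 0x4B 0x96 0x2B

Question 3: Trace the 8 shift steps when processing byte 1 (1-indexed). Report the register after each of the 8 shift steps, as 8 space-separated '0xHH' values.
Register before byte 1: 0x00
After XOR with byte 0xD2: 0xD2

Answer: 0xA3 0x41 0x82 0x03 0x06 0x0C 0x18 0x30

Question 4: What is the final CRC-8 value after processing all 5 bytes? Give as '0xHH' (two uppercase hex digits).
After byte 1 (0xD2): reg=0x30
After byte 2 (0xE7): reg=0x2B
After byte 3 (0xBB): reg=0xF9
After byte 4 (0x07): reg=0xF4
After byte 5 (0x90): reg=0x3B

Answer: 0x3B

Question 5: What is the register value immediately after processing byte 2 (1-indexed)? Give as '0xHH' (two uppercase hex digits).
Answer: 0x2B

Derivation:
After byte 1 (0xD2): reg=0x30
After byte 2 (0xE7): reg=0x2B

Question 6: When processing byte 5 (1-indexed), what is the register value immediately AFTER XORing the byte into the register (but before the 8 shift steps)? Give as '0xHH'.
Register before byte 5: 0xF4
Byte 5: 0x90
0xF4 XOR 0x90 = 0x64

Answer: 0x64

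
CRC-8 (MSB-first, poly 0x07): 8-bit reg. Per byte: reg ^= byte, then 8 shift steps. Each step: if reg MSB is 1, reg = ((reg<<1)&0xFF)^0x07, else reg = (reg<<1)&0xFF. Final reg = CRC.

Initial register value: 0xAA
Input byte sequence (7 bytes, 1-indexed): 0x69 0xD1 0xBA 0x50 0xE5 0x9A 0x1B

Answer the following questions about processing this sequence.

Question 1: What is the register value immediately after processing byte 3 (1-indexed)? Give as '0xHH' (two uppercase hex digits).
After byte 1 (0x69): reg=0x47
After byte 2 (0xD1): reg=0xEB
After byte 3 (0xBA): reg=0xB0

Answer: 0xB0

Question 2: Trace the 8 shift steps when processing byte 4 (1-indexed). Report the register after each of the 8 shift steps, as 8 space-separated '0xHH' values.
After byte 1 (0x69): reg=0x47
After byte 2 (0xD1): reg=0xEB
After byte 3 (0xBA): reg=0xB0
Register before byte 4: 0xB0
After XOR with byte 0x50: 0xE0

Answer: 0xC7 0x89 0x15 0x2A 0x54 0xA8 0x57 0xAE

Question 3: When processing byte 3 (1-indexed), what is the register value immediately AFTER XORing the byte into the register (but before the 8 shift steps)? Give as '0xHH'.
Register before byte 3: 0xEB
Byte 3: 0xBA
0xEB XOR 0xBA = 0x51

Answer: 0x51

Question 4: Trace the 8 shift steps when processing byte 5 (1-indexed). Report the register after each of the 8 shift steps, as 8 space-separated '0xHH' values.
After byte 1 (0x69): reg=0x47
After byte 2 (0xD1): reg=0xEB
After byte 3 (0xBA): reg=0xB0
After byte 4 (0x50): reg=0xAE
Register before byte 5: 0xAE
After XOR with byte 0xE5: 0x4B

Answer: 0x96 0x2B 0x56 0xAC 0x5F 0xBE 0x7B 0xF6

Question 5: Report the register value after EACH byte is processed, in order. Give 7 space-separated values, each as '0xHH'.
0x47 0xEB 0xB0 0xAE 0xF6 0x03 0x48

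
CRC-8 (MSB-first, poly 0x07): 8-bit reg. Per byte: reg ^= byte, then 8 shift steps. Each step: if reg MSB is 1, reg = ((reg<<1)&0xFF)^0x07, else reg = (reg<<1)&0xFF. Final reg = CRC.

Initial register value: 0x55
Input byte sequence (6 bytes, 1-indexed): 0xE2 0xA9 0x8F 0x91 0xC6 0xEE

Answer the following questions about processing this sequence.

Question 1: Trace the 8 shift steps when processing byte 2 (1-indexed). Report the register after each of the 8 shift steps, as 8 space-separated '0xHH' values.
Answer: 0x4D 0x9A 0x33 0x66 0xCC 0x9F 0x39 0x72

Derivation:
After byte 1 (0xE2): reg=0x0C
Register before byte 2: 0x0C
After XOR with byte 0xA9: 0xA5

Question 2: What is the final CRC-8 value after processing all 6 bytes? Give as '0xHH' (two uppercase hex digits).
Answer: 0x28

Derivation:
After byte 1 (0xE2): reg=0x0C
After byte 2 (0xA9): reg=0x72
After byte 3 (0x8F): reg=0xFD
After byte 4 (0x91): reg=0x03
After byte 5 (0xC6): reg=0x55
After byte 6 (0xEE): reg=0x28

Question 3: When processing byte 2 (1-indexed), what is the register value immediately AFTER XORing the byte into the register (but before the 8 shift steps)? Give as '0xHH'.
Answer: 0xA5

Derivation:
Register before byte 2: 0x0C
Byte 2: 0xA9
0x0C XOR 0xA9 = 0xA5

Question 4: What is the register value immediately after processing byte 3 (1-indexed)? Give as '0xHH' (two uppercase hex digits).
Answer: 0xFD

Derivation:
After byte 1 (0xE2): reg=0x0C
After byte 2 (0xA9): reg=0x72
After byte 3 (0x8F): reg=0xFD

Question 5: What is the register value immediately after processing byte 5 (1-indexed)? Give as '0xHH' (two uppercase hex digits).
Answer: 0x55

Derivation:
After byte 1 (0xE2): reg=0x0C
After byte 2 (0xA9): reg=0x72
After byte 3 (0x8F): reg=0xFD
After byte 4 (0x91): reg=0x03
After byte 5 (0xC6): reg=0x55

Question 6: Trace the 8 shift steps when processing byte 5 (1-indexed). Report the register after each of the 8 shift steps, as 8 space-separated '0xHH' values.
Answer: 0x8D 0x1D 0x3A 0x74 0xE8 0xD7 0xA9 0x55

Derivation:
After byte 1 (0xE2): reg=0x0C
After byte 2 (0xA9): reg=0x72
After byte 3 (0x8F): reg=0xFD
After byte 4 (0x91): reg=0x03
Register before byte 5: 0x03
After XOR with byte 0xC6: 0xC5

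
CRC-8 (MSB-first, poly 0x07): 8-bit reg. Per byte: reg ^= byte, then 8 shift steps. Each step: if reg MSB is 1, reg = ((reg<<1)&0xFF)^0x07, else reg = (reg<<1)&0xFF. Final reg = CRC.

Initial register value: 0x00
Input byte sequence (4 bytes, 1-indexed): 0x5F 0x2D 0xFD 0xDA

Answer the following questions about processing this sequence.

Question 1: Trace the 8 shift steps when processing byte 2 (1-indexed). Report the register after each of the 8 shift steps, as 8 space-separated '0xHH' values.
Answer: 0x69 0xD2 0xA3 0x41 0x82 0x03 0x06 0x0C

Derivation:
After byte 1 (0x5F): reg=0x9A
Register before byte 2: 0x9A
After XOR with byte 0x2D: 0xB7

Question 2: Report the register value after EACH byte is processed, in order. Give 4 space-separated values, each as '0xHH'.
0x9A 0x0C 0xD9 0x09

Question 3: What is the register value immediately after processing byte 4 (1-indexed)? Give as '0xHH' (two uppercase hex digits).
After byte 1 (0x5F): reg=0x9A
After byte 2 (0x2D): reg=0x0C
After byte 3 (0xFD): reg=0xD9
After byte 4 (0xDA): reg=0x09

Answer: 0x09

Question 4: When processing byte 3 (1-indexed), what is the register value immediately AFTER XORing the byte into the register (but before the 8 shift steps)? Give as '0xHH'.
Register before byte 3: 0x0C
Byte 3: 0xFD
0x0C XOR 0xFD = 0xF1

Answer: 0xF1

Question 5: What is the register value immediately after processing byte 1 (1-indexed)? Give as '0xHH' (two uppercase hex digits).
After byte 1 (0x5F): reg=0x9A

Answer: 0x9A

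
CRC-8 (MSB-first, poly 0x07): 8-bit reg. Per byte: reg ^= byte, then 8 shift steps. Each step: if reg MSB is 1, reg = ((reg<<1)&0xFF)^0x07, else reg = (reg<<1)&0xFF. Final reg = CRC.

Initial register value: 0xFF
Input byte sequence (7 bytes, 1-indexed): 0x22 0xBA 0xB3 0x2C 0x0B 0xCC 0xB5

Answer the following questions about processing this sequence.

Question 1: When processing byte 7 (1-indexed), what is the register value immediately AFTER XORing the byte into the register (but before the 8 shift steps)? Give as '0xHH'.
Answer: 0x89

Derivation:
Register before byte 7: 0x3C
Byte 7: 0xB5
0x3C XOR 0xB5 = 0x89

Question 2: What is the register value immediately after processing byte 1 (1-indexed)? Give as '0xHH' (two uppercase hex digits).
Answer: 0x1D

Derivation:
After byte 1 (0x22): reg=0x1D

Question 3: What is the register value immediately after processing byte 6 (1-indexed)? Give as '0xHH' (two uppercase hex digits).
Answer: 0x3C

Derivation:
After byte 1 (0x22): reg=0x1D
After byte 2 (0xBA): reg=0x7C
After byte 3 (0xB3): reg=0x63
After byte 4 (0x2C): reg=0xEA
After byte 5 (0x0B): reg=0xA9
After byte 6 (0xCC): reg=0x3C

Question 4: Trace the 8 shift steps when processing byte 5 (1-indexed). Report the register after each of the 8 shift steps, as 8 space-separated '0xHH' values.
After byte 1 (0x22): reg=0x1D
After byte 2 (0xBA): reg=0x7C
After byte 3 (0xB3): reg=0x63
After byte 4 (0x2C): reg=0xEA
Register before byte 5: 0xEA
After XOR with byte 0x0B: 0xE1

Answer: 0xC5 0x8D 0x1D 0x3A 0x74 0xE8 0xD7 0xA9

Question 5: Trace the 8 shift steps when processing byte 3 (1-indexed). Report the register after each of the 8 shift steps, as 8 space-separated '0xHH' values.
After byte 1 (0x22): reg=0x1D
After byte 2 (0xBA): reg=0x7C
Register before byte 3: 0x7C
After XOR with byte 0xB3: 0xCF

Answer: 0x99 0x35 0x6A 0xD4 0xAF 0x59 0xB2 0x63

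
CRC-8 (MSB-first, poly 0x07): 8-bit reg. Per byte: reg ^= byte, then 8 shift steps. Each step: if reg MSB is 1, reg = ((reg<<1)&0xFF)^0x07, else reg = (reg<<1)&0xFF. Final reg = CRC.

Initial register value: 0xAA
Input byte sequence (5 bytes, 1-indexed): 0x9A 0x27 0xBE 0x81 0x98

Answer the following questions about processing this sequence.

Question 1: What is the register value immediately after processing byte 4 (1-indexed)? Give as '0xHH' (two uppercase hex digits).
After byte 1 (0x9A): reg=0x90
After byte 2 (0x27): reg=0x0C
After byte 3 (0xBE): reg=0x17
After byte 4 (0x81): reg=0xEB

Answer: 0xEB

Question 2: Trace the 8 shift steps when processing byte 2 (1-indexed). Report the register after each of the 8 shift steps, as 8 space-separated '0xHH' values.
Answer: 0x69 0xD2 0xA3 0x41 0x82 0x03 0x06 0x0C

Derivation:
After byte 1 (0x9A): reg=0x90
Register before byte 2: 0x90
After XOR with byte 0x27: 0xB7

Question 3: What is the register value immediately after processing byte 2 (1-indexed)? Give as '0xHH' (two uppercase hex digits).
After byte 1 (0x9A): reg=0x90
After byte 2 (0x27): reg=0x0C

Answer: 0x0C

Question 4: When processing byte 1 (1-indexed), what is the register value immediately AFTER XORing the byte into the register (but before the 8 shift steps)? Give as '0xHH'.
Register before byte 1: 0xAA
Byte 1: 0x9A
0xAA XOR 0x9A = 0x30

Answer: 0x30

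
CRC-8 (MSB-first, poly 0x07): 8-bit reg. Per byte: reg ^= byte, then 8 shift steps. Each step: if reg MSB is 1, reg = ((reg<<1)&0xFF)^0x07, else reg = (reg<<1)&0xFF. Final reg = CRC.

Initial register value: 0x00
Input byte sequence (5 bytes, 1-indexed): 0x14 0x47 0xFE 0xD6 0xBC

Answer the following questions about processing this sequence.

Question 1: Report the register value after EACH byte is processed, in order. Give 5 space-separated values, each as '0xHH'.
0x6C 0xD1 0xCD 0x41 0xFD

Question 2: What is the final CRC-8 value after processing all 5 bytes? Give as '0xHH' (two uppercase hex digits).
After byte 1 (0x14): reg=0x6C
After byte 2 (0x47): reg=0xD1
After byte 3 (0xFE): reg=0xCD
After byte 4 (0xD6): reg=0x41
After byte 5 (0xBC): reg=0xFD

Answer: 0xFD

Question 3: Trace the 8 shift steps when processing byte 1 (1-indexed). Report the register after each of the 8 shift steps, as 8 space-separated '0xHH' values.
Answer: 0x28 0x50 0xA0 0x47 0x8E 0x1B 0x36 0x6C

Derivation:
Register before byte 1: 0x00
After XOR with byte 0x14: 0x14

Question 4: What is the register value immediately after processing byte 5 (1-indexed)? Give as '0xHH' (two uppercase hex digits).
After byte 1 (0x14): reg=0x6C
After byte 2 (0x47): reg=0xD1
After byte 3 (0xFE): reg=0xCD
After byte 4 (0xD6): reg=0x41
After byte 5 (0xBC): reg=0xFD

Answer: 0xFD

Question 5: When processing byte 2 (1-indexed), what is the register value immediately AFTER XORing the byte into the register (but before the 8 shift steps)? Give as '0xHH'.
Answer: 0x2B

Derivation:
Register before byte 2: 0x6C
Byte 2: 0x47
0x6C XOR 0x47 = 0x2B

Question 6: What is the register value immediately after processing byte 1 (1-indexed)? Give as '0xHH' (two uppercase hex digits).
Answer: 0x6C

Derivation:
After byte 1 (0x14): reg=0x6C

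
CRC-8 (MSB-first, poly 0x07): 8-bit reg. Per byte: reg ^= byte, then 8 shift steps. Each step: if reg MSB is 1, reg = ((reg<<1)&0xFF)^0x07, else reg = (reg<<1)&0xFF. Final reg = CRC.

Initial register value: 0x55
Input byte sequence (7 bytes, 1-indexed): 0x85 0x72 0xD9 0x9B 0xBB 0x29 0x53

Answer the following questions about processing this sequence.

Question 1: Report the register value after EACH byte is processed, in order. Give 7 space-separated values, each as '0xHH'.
0x3E 0xE3 0xA6 0xB3 0x38 0x77 0xFC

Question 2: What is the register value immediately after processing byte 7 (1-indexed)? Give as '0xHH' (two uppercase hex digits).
After byte 1 (0x85): reg=0x3E
After byte 2 (0x72): reg=0xE3
After byte 3 (0xD9): reg=0xA6
After byte 4 (0x9B): reg=0xB3
After byte 5 (0xBB): reg=0x38
After byte 6 (0x29): reg=0x77
After byte 7 (0x53): reg=0xFC

Answer: 0xFC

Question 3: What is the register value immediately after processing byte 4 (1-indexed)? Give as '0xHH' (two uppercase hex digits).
After byte 1 (0x85): reg=0x3E
After byte 2 (0x72): reg=0xE3
After byte 3 (0xD9): reg=0xA6
After byte 4 (0x9B): reg=0xB3

Answer: 0xB3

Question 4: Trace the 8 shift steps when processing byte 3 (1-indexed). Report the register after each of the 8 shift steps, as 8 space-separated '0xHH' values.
After byte 1 (0x85): reg=0x3E
After byte 2 (0x72): reg=0xE3
Register before byte 3: 0xE3
After XOR with byte 0xD9: 0x3A

Answer: 0x74 0xE8 0xD7 0xA9 0x55 0xAA 0x53 0xA6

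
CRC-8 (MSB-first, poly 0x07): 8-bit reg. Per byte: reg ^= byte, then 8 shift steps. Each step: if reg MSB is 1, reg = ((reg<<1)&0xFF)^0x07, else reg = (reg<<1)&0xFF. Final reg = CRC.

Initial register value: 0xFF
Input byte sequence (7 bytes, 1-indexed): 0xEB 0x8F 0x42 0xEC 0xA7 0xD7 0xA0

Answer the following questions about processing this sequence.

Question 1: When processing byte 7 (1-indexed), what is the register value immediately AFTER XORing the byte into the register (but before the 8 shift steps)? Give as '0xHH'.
Register before byte 7: 0x46
Byte 7: 0xA0
0x46 XOR 0xA0 = 0xE6

Answer: 0xE6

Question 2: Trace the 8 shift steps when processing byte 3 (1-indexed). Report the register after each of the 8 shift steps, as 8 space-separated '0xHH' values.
After byte 1 (0xEB): reg=0x6C
After byte 2 (0x8F): reg=0xA7
Register before byte 3: 0xA7
After XOR with byte 0x42: 0xE5

Answer: 0xCD 0x9D 0x3D 0x7A 0xF4 0xEF 0xD9 0xB5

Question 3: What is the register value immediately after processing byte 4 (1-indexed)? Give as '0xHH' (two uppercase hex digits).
Answer: 0x88

Derivation:
After byte 1 (0xEB): reg=0x6C
After byte 2 (0x8F): reg=0xA7
After byte 3 (0x42): reg=0xB5
After byte 4 (0xEC): reg=0x88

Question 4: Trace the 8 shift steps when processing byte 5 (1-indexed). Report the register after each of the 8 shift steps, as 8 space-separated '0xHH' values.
Answer: 0x5E 0xBC 0x7F 0xFE 0xFB 0xF1 0xE5 0xCD

Derivation:
After byte 1 (0xEB): reg=0x6C
After byte 2 (0x8F): reg=0xA7
After byte 3 (0x42): reg=0xB5
After byte 4 (0xEC): reg=0x88
Register before byte 5: 0x88
After XOR with byte 0xA7: 0x2F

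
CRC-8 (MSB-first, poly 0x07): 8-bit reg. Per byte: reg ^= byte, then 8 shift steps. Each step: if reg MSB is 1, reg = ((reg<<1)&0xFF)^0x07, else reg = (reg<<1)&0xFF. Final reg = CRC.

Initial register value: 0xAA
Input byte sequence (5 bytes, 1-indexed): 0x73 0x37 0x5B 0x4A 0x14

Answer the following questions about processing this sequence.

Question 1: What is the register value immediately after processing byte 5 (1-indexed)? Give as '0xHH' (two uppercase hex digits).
Answer: 0xA0

Derivation:
After byte 1 (0x73): reg=0x01
After byte 2 (0x37): reg=0x82
After byte 3 (0x5B): reg=0x01
After byte 4 (0x4A): reg=0xF6
After byte 5 (0x14): reg=0xA0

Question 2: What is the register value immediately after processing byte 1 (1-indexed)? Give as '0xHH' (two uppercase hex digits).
Answer: 0x01

Derivation:
After byte 1 (0x73): reg=0x01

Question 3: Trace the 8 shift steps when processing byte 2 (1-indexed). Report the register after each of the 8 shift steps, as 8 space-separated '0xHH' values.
Answer: 0x6C 0xD8 0xB7 0x69 0xD2 0xA3 0x41 0x82

Derivation:
After byte 1 (0x73): reg=0x01
Register before byte 2: 0x01
After XOR with byte 0x37: 0x36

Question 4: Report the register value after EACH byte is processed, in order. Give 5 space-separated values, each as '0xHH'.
0x01 0x82 0x01 0xF6 0xA0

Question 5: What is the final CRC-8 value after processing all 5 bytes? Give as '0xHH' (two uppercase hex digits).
After byte 1 (0x73): reg=0x01
After byte 2 (0x37): reg=0x82
After byte 3 (0x5B): reg=0x01
After byte 4 (0x4A): reg=0xF6
After byte 5 (0x14): reg=0xA0

Answer: 0xA0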